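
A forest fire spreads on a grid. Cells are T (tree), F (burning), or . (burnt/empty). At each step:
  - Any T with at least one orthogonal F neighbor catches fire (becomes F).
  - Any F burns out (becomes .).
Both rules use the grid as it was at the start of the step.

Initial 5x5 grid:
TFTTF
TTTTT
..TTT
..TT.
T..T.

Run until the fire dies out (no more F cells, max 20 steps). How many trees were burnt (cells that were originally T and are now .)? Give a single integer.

Step 1: +5 fires, +2 burnt (F count now 5)
Step 2: +4 fires, +5 burnt (F count now 4)
Step 3: +2 fires, +4 burnt (F count now 2)
Step 4: +2 fires, +2 burnt (F count now 2)
Step 5: +1 fires, +2 burnt (F count now 1)
Step 6: +0 fires, +1 burnt (F count now 0)
Fire out after step 6
Initially T: 15, now '.': 24
Total burnt (originally-T cells now '.'): 14

Answer: 14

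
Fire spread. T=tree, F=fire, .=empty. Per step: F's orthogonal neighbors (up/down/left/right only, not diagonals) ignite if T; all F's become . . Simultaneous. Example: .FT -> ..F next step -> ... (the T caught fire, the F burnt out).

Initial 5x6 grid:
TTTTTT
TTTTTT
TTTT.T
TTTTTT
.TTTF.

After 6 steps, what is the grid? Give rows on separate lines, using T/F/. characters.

Step 1: 2 trees catch fire, 1 burn out
  TTTTTT
  TTTTTT
  TTTT.T
  TTTTFT
  .TTF..
Step 2: 3 trees catch fire, 2 burn out
  TTTTTT
  TTTTTT
  TTTT.T
  TTTF.F
  .TF...
Step 3: 4 trees catch fire, 3 burn out
  TTTTTT
  TTTTTT
  TTTF.F
  TTF...
  .F....
Step 4: 4 trees catch fire, 4 burn out
  TTTTTT
  TTTFTF
  TTF...
  TF....
  ......
Step 5: 6 trees catch fire, 4 burn out
  TTTFTF
  TTF.F.
  TF....
  F.....
  ......
Step 6: 4 trees catch fire, 6 burn out
  TTF.F.
  TF....
  F.....
  ......
  ......

TTF.F.
TF....
F.....
......
......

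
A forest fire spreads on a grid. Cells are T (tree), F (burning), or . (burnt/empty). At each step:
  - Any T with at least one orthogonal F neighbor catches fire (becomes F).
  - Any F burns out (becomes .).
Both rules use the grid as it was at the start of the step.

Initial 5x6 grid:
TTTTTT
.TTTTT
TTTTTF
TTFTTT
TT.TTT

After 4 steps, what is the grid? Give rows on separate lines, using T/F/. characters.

Step 1: 6 trees catch fire, 2 burn out
  TTTTTT
  .TTTTF
  TTFTF.
  TF.FTF
  TT.TTT
Step 2: 10 trees catch fire, 6 burn out
  TTTTTF
  .TFTF.
  TF.F..
  F...F.
  TF.FTF
Step 3: 7 trees catch fire, 10 burn out
  TTFTF.
  .F.F..
  F.....
  ......
  F...F.
Step 4: 2 trees catch fire, 7 burn out
  TF.F..
  ......
  ......
  ......
  ......

TF.F..
......
......
......
......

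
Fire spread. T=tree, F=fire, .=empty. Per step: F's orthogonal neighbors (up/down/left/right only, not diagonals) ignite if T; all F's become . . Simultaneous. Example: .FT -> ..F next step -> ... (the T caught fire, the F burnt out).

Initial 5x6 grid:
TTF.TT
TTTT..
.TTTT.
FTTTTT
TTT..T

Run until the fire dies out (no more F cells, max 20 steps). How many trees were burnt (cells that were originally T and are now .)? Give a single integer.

Step 1: +4 fires, +2 burnt (F count now 4)
Step 2: +7 fires, +4 burnt (F count now 7)
Step 3: +4 fires, +7 burnt (F count now 4)
Step 4: +2 fires, +4 burnt (F count now 2)
Step 5: +1 fires, +2 burnt (F count now 1)
Step 6: +1 fires, +1 burnt (F count now 1)
Step 7: +0 fires, +1 burnt (F count now 0)
Fire out after step 7
Initially T: 21, now '.': 28
Total burnt (originally-T cells now '.'): 19

Answer: 19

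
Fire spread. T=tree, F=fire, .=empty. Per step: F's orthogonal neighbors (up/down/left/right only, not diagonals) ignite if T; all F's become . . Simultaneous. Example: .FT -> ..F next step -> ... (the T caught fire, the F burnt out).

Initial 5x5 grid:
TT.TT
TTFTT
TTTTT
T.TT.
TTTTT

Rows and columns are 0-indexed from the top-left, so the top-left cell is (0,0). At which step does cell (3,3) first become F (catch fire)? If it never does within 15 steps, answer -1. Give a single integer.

Step 1: cell (3,3)='T' (+3 fires, +1 burnt)
Step 2: cell (3,3)='T' (+7 fires, +3 burnt)
Step 3: cell (3,3)='F' (+6 fires, +7 burnt)
  -> target ignites at step 3
Step 4: cell (3,3)='.' (+3 fires, +6 burnt)
Step 5: cell (3,3)='.' (+2 fires, +3 burnt)
Step 6: cell (3,3)='.' (+0 fires, +2 burnt)
  fire out at step 6

3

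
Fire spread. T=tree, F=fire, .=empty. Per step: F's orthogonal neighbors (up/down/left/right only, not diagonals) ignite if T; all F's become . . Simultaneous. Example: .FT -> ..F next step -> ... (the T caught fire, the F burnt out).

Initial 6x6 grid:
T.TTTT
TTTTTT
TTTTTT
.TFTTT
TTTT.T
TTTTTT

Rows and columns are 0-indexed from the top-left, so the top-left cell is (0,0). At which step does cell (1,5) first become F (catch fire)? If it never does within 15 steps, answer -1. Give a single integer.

Step 1: cell (1,5)='T' (+4 fires, +1 burnt)
Step 2: cell (1,5)='T' (+7 fires, +4 burnt)
Step 3: cell (1,5)='T' (+9 fires, +7 burnt)
Step 4: cell (1,5)='T' (+7 fires, +9 burnt)
Step 5: cell (1,5)='F' (+4 fires, +7 burnt)
  -> target ignites at step 5
Step 6: cell (1,5)='.' (+1 fires, +4 burnt)
Step 7: cell (1,5)='.' (+0 fires, +1 burnt)
  fire out at step 7

5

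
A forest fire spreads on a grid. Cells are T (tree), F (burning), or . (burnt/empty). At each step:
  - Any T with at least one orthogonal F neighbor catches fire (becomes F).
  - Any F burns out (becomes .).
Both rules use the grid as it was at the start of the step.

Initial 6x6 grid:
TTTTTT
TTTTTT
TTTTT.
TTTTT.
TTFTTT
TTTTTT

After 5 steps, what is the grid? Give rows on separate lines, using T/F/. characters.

Step 1: 4 trees catch fire, 1 burn out
  TTTTTT
  TTTTTT
  TTTTT.
  TTFTT.
  TF.FTT
  TTFTTT
Step 2: 7 trees catch fire, 4 burn out
  TTTTTT
  TTTTTT
  TTFTT.
  TF.FT.
  F...FT
  TF.FTT
Step 3: 8 trees catch fire, 7 burn out
  TTTTTT
  TTFTTT
  TF.FT.
  F...F.
  .....F
  F...FT
Step 4: 6 trees catch fire, 8 burn out
  TTFTTT
  TF.FTT
  F...F.
  ......
  ......
  .....F
Step 5: 4 trees catch fire, 6 burn out
  TF.FTT
  F...FT
  ......
  ......
  ......
  ......

TF.FTT
F...FT
......
......
......
......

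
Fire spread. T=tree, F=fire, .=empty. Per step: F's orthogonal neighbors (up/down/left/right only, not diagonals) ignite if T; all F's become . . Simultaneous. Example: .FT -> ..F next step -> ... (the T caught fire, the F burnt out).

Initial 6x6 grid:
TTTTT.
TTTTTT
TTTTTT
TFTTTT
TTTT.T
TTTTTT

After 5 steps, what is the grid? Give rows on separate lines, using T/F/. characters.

Step 1: 4 trees catch fire, 1 burn out
  TTTTT.
  TTTTTT
  TFTTTT
  F.FTTT
  TFTT.T
  TTTTTT
Step 2: 7 trees catch fire, 4 burn out
  TTTTT.
  TFTTTT
  F.FTTT
  ...FTT
  F.FT.T
  TFTTTT
Step 3: 8 trees catch fire, 7 burn out
  TFTTT.
  F.FTTT
  ...FTT
  ....FT
  ...F.T
  F.FTTT
Step 4: 6 trees catch fire, 8 burn out
  F.FTT.
  ...FTT
  ....FT
  .....F
  .....T
  ...FTT
Step 5: 5 trees catch fire, 6 burn out
  ...FT.
  ....FT
  .....F
  ......
  .....F
  ....FT

...FT.
....FT
.....F
......
.....F
....FT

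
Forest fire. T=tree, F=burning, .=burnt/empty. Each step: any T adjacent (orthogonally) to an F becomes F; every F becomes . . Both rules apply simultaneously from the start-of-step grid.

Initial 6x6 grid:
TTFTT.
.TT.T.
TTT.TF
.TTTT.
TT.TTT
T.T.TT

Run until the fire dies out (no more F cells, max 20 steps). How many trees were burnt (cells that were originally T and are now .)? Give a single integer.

Step 1: +4 fires, +2 burnt (F count now 4)
Step 2: +6 fires, +4 burnt (F count now 6)
Step 3: +4 fires, +6 burnt (F count now 4)
Step 4: +5 fires, +4 burnt (F count now 5)
Step 5: +2 fires, +5 burnt (F count now 2)
Step 6: +1 fires, +2 burnt (F count now 1)
Step 7: +1 fires, +1 burnt (F count now 1)
Step 8: +0 fires, +1 burnt (F count now 0)
Fire out after step 8
Initially T: 24, now '.': 35
Total burnt (originally-T cells now '.'): 23

Answer: 23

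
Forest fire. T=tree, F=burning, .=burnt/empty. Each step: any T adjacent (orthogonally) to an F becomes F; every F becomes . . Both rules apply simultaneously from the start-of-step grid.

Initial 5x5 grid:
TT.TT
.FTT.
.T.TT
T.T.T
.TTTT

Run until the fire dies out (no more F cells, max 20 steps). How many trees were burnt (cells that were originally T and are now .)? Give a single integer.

Step 1: +3 fires, +1 burnt (F count now 3)
Step 2: +2 fires, +3 burnt (F count now 2)
Step 3: +2 fires, +2 burnt (F count now 2)
Step 4: +2 fires, +2 burnt (F count now 2)
Step 5: +1 fires, +2 burnt (F count now 1)
Step 6: +1 fires, +1 burnt (F count now 1)
Step 7: +1 fires, +1 burnt (F count now 1)
Step 8: +1 fires, +1 burnt (F count now 1)
Step 9: +2 fires, +1 burnt (F count now 2)
Step 10: +0 fires, +2 burnt (F count now 0)
Fire out after step 10
Initially T: 16, now '.': 24
Total burnt (originally-T cells now '.'): 15

Answer: 15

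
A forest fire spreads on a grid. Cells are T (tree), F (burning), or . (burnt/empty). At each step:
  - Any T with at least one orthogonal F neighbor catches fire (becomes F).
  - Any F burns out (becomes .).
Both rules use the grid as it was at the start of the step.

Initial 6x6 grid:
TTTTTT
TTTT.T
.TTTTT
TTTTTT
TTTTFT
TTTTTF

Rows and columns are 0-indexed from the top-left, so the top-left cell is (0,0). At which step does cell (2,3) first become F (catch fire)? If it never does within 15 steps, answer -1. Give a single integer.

Step 1: cell (2,3)='T' (+4 fires, +2 burnt)
Step 2: cell (2,3)='T' (+5 fires, +4 burnt)
Step 3: cell (2,3)='F' (+5 fires, +5 burnt)
  -> target ignites at step 3
Step 4: cell (2,3)='.' (+6 fires, +5 burnt)
Step 5: cell (2,3)='.' (+6 fires, +6 burnt)
Step 6: cell (2,3)='.' (+3 fires, +6 burnt)
Step 7: cell (2,3)='.' (+2 fires, +3 burnt)
Step 8: cell (2,3)='.' (+1 fires, +2 burnt)
Step 9: cell (2,3)='.' (+0 fires, +1 burnt)
  fire out at step 9

3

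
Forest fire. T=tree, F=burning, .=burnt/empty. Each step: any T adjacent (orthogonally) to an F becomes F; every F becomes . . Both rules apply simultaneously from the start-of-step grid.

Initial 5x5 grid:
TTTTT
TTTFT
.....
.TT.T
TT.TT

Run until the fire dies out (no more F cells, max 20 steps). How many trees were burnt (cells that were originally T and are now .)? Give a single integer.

Answer: 9

Derivation:
Step 1: +3 fires, +1 burnt (F count now 3)
Step 2: +3 fires, +3 burnt (F count now 3)
Step 3: +2 fires, +3 burnt (F count now 2)
Step 4: +1 fires, +2 burnt (F count now 1)
Step 5: +0 fires, +1 burnt (F count now 0)
Fire out after step 5
Initially T: 16, now '.': 18
Total burnt (originally-T cells now '.'): 9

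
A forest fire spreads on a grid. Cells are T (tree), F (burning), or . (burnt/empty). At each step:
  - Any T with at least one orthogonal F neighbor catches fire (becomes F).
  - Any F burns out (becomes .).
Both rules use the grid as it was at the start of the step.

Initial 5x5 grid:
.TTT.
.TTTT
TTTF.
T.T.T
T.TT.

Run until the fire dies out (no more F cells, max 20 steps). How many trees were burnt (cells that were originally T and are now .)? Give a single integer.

Answer: 15

Derivation:
Step 1: +2 fires, +1 burnt (F count now 2)
Step 2: +5 fires, +2 burnt (F count now 5)
Step 3: +4 fires, +5 burnt (F count now 4)
Step 4: +3 fires, +4 burnt (F count now 3)
Step 5: +1 fires, +3 burnt (F count now 1)
Step 6: +0 fires, +1 burnt (F count now 0)
Fire out after step 6
Initially T: 16, now '.': 24
Total burnt (originally-T cells now '.'): 15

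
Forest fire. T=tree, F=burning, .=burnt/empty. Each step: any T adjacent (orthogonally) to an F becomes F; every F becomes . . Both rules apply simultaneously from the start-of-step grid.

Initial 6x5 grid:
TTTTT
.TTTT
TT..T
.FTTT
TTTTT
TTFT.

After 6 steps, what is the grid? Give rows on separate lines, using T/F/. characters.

Step 1: 6 trees catch fire, 2 burn out
  TTTTT
  .TTTT
  TF..T
  ..FTT
  TFFTT
  TF.F.
Step 2: 6 trees catch fire, 6 burn out
  TTTTT
  .FTTT
  F...T
  ...FT
  F..FT
  F....
Step 3: 4 trees catch fire, 6 burn out
  TFTTT
  ..FTT
  ....T
  ....F
  ....F
  .....
Step 4: 4 trees catch fire, 4 burn out
  F.FTT
  ...FT
  ....F
  .....
  .....
  .....
Step 5: 2 trees catch fire, 4 burn out
  ...FT
  ....F
  .....
  .....
  .....
  .....
Step 6: 1 trees catch fire, 2 burn out
  ....F
  .....
  .....
  .....
  .....
  .....

....F
.....
.....
.....
.....
.....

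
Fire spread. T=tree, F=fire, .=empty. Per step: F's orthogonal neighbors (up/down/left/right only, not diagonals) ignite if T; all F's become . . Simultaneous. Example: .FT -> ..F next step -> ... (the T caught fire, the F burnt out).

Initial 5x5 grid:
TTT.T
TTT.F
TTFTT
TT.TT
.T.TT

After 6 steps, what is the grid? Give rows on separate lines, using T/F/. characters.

Step 1: 5 trees catch fire, 2 burn out
  TTT.F
  TTF..
  TF.FF
  TT.TT
  .T.TT
Step 2: 6 trees catch fire, 5 burn out
  TTF..
  TF...
  F....
  TF.FF
  .T.TT
Step 3: 6 trees catch fire, 6 burn out
  TF...
  F....
  .....
  F....
  .F.FF
Step 4: 1 trees catch fire, 6 burn out
  F....
  .....
  .....
  .....
  .....
Step 5: 0 trees catch fire, 1 burn out
  .....
  .....
  .....
  .....
  .....
Step 6: 0 trees catch fire, 0 burn out
  .....
  .....
  .....
  .....
  .....

.....
.....
.....
.....
.....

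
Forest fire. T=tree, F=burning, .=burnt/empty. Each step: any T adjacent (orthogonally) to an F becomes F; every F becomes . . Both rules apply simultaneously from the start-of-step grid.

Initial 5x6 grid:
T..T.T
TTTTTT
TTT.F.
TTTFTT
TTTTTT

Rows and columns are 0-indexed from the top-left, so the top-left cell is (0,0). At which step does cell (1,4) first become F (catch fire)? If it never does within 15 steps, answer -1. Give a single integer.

Step 1: cell (1,4)='F' (+4 fires, +2 burnt)
  -> target ignites at step 1
Step 2: cell (1,4)='.' (+7 fires, +4 burnt)
Step 3: cell (1,4)='.' (+7 fires, +7 burnt)
Step 4: cell (1,4)='.' (+3 fires, +7 burnt)
Step 5: cell (1,4)='.' (+1 fires, +3 burnt)
Step 6: cell (1,4)='.' (+1 fires, +1 burnt)
Step 7: cell (1,4)='.' (+0 fires, +1 burnt)
  fire out at step 7

1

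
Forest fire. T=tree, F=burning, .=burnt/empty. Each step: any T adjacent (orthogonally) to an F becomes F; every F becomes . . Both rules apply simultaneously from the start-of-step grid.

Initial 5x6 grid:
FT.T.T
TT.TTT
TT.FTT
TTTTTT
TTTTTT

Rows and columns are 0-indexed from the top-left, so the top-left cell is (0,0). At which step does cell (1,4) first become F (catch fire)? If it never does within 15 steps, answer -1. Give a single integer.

Step 1: cell (1,4)='T' (+5 fires, +2 burnt)
Step 2: cell (1,4)='F' (+8 fires, +5 burnt)
  -> target ignites at step 2
Step 3: cell (1,4)='.' (+7 fires, +8 burnt)
Step 4: cell (1,4)='.' (+4 fires, +7 burnt)
Step 5: cell (1,4)='.' (+0 fires, +4 burnt)
  fire out at step 5

2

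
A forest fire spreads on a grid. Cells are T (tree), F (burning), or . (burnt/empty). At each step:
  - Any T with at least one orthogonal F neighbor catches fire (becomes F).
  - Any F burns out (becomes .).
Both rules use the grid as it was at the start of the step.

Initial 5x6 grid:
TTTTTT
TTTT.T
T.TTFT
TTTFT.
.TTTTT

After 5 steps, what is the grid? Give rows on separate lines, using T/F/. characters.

Step 1: 5 trees catch fire, 2 burn out
  TTTTTT
  TTTT.T
  T.TF.F
  TTF.F.
  .TTFTT
Step 2: 6 trees catch fire, 5 burn out
  TTTTTT
  TTTF.F
  T.F...
  TF....
  .TF.FT
Step 3: 6 trees catch fire, 6 burn out
  TTTFTF
  TTF...
  T.....
  F.....
  .F...F
Step 4: 4 trees catch fire, 6 burn out
  TTF.F.
  TF....
  F.....
  ......
  ......
Step 5: 2 trees catch fire, 4 burn out
  TF....
  F.....
  ......
  ......
  ......

TF....
F.....
......
......
......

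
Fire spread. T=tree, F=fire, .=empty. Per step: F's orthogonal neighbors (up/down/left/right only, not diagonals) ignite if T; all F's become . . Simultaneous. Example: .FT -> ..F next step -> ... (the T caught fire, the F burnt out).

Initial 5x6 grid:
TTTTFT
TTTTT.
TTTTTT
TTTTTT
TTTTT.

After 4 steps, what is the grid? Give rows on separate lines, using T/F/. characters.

Step 1: 3 trees catch fire, 1 burn out
  TTTF.F
  TTTTF.
  TTTTTT
  TTTTTT
  TTTTT.
Step 2: 3 trees catch fire, 3 burn out
  TTF...
  TTTF..
  TTTTFT
  TTTTTT
  TTTTT.
Step 3: 5 trees catch fire, 3 burn out
  TF....
  TTF...
  TTTF.F
  TTTTFT
  TTTTT.
Step 4: 6 trees catch fire, 5 burn out
  F.....
  TF....
  TTF...
  TTTF.F
  TTTTF.

F.....
TF....
TTF...
TTTF.F
TTTTF.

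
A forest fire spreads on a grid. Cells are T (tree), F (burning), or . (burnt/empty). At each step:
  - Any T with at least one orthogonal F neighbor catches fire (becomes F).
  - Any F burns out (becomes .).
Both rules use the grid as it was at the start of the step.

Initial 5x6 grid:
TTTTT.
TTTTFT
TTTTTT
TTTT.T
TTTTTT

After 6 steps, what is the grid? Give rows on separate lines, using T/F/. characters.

Step 1: 4 trees catch fire, 1 burn out
  TTTTF.
  TTTF.F
  TTTTFT
  TTTT.T
  TTTTTT
Step 2: 4 trees catch fire, 4 burn out
  TTTF..
  TTF...
  TTTF.F
  TTTT.T
  TTTTTT
Step 3: 5 trees catch fire, 4 burn out
  TTF...
  TF....
  TTF...
  TTTF.F
  TTTTTT
Step 4: 6 trees catch fire, 5 burn out
  TF....
  F.....
  TF....
  TTF...
  TTTFTF
Step 5: 5 trees catch fire, 6 burn out
  F.....
  ......
  F.....
  TF....
  TTF.F.
Step 6: 2 trees catch fire, 5 burn out
  ......
  ......
  ......
  F.....
  TF....

......
......
......
F.....
TF....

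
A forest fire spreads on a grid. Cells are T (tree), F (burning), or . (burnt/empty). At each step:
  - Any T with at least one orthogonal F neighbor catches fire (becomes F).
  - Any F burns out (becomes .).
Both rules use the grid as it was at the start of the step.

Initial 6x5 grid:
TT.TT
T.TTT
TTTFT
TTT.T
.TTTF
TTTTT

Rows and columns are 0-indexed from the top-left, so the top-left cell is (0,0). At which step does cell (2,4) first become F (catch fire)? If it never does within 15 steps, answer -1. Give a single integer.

Step 1: cell (2,4)='F' (+6 fires, +2 burnt)
  -> target ignites at step 1
Step 2: cell (2,4)='.' (+7 fires, +6 burnt)
Step 3: cell (2,4)='.' (+5 fires, +7 burnt)
Step 4: cell (2,4)='.' (+3 fires, +5 burnt)
Step 5: cell (2,4)='.' (+2 fires, +3 burnt)
Step 6: cell (2,4)='.' (+1 fires, +2 burnt)
Step 7: cell (2,4)='.' (+0 fires, +1 burnt)
  fire out at step 7

1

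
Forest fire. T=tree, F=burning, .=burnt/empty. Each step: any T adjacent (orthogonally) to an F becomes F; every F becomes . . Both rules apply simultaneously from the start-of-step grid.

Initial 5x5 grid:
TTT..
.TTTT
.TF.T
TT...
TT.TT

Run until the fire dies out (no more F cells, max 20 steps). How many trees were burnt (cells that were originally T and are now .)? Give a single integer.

Step 1: +2 fires, +1 burnt (F count now 2)
Step 2: +4 fires, +2 burnt (F count now 4)
Step 3: +4 fires, +4 burnt (F count now 4)
Step 4: +3 fires, +4 burnt (F count now 3)
Step 5: +0 fires, +3 burnt (F count now 0)
Fire out after step 5
Initially T: 15, now '.': 23
Total burnt (originally-T cells now '.'): 13

Answer: 13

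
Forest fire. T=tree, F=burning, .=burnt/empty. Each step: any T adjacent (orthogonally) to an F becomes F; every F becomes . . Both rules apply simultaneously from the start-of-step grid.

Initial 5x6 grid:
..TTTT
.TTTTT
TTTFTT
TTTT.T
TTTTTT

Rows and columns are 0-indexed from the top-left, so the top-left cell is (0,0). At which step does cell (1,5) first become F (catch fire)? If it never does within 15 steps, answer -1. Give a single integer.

Step 1: cell (1,5)='T' (+4 fires, +1 burnt)
Step 2: cell (1,5)='T' (+7 fires, +4 burnt)
Step 3: cell (1,5)='F' (+9 fires, +7 burnt)
  -> target ignites at step 3
Step 4: cell (1,5)='.' (+4 fires, +9 burnt)
Step 5: cell (1,5)='.' (+1 fires, +4 burnt)
Step 6: cell (1,5)='.' (+0 fires, +1 burnt)
  fire out at step 6

3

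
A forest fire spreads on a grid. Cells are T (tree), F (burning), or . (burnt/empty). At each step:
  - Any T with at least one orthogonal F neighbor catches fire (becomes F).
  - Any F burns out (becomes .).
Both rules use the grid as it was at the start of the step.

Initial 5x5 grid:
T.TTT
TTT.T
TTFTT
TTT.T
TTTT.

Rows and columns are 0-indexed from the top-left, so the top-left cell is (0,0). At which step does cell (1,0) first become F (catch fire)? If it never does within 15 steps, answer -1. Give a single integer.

Step 1: cell (1,0)='T' (+4 fires, +1 burnt)
Step 2: cell (1,0)='T' (+6 fires, +4 burnt)
Step 3: cell (1,0)='F' (+7 fires, +6 burnt)
  -> target ignites at step 3
Step 4: cell (1,0)='.' (+3 fires, +7 burnt)
Step 5: cell (1,0)='.' (+0 fires, +3 burnt)
  fire out at step 5

3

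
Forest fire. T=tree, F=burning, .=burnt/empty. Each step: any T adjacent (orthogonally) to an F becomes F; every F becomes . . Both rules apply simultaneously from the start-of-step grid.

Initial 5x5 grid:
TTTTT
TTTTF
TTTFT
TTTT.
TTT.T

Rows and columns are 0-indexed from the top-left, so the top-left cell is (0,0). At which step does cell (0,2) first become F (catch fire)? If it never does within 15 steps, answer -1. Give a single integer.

Step 1: cell (0,2)='T' (+5 fires, +2 burnt)
Step 2: cell (0,2)='T' (+4 fires, +5 burnt)
Step 3: cell (0,2)='F' (+5 fires, +4 burnt)
  -> target ignites at step 3
Step 4: cell (0,2)='.' (+4 fires, +5 burnt)
Step 5: cell (0,2)='.' (+2 fires, +4 burnt)
Step 6: cell (0,2)='.' (+0 fires, +2 burnt)
  fire out at step 6

3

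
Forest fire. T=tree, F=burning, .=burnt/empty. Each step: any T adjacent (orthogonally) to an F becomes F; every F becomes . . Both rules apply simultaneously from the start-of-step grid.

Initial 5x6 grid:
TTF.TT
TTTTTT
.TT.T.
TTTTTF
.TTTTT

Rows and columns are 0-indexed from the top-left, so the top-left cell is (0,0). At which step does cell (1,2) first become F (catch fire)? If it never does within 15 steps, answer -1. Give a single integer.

Step 1: cell (1,2)='F' (+4 fires, +2 burnt)
  -> target ignites at step 1
Step 2: cell (1,2)='.' (+7 fires, +4 burnt)
Step 3: cell (1,2)='.' (+5 fires, +7 burnt)
Step 4: cell (1,2)='.' (+4 fires, +5 burnt)
Step 5: cell (1,2)='.' (+3 fires, +4 burnt)
Step 6: cell (1,2)='.' (+0 fires, +3 burnt)
  fire out at step 6

1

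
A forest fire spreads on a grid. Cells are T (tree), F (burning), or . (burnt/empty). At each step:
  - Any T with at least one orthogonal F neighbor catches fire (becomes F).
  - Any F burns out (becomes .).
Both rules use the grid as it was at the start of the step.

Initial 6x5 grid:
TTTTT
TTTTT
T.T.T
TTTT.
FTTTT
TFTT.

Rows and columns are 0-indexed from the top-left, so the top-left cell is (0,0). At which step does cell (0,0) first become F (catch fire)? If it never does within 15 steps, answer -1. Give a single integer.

Step 1: cell (0,0)='T' (+4 fires, +2 burnt)
Step 2: cell (0,0)='T' (+4 fires, +4 burnt)
Step 3: cell (0,0)='T' (+3 fires, +4 burnt)
Step 4: cell (0,0)='F' (+5 fires, +3 burnt)
  -> target ignites at step 4
Step 5: cell (0,0)='.' (+2 fires, +5 burnt)
Step 6: cell (0,0)='.' (+2 fires, +2 burnt)
Step 7: cell (0,0)='.' (+2 fires, +2 burnt)
Step 8: cell (0,0)='.' (+2 fires, +2 burnt)
Step 9: cell (0,0)='.' (+0 fires, +2 burnt)
  fire out at step 9

4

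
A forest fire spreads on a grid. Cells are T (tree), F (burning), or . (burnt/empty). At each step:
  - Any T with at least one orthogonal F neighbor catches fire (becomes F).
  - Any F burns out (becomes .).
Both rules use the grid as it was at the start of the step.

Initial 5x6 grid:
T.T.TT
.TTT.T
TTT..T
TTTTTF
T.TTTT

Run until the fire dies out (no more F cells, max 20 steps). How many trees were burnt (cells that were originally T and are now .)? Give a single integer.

Step 1: +3 fires, +1 burnt (F count now 3)
Step 2: +3 fires, +3 burnt (F count now 3)
Step 3: +3 fires, +3 burnt (F count now 3)
Step 4: +4 fires, +3 burnt (F count now 4)
Step 5: +3 fires, +4 burnt (F count now 3)
Step 6: +5 fires, +3 burnt (F count now 5)
Step 7: +0 fires, +5 burnt (F count now 0)
Fire out after step 7
Initially T: 22, now '.': 29
Total burnt (originally-T cells now '.'): 21

Answer: 21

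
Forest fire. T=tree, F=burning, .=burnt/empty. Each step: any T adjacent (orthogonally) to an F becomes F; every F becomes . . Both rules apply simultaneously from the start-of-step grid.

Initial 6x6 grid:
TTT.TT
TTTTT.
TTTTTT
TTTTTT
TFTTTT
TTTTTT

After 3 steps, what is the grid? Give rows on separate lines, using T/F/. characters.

Step 1: 4 trees catch fire, 1 burn out
  TTT.TT
  TTTTT.
  TTTTTT
  TFTTTT
  F.FTTT
  TFTTTT
Step 2: 6 trees catch fire, 4 burn out
  TTT.TT
  TTTTT.
  TFTTTT
  F.FTTT
  ...FTT
  F.FTTT
Step 3: 6 trees catch fire, 6 burn out
  TTT.TT
  TFTTT.
  F.FTTT
  ...FTT
  ....FT
  ...FTT

TTT.TT
TFTTT.
F.FTTT
...FTT
....FT
...FTT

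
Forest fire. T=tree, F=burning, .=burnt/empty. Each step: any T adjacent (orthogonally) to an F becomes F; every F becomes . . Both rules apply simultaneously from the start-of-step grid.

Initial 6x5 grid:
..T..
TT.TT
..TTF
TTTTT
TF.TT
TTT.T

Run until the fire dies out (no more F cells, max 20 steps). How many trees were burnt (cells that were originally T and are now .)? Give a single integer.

Answer: 16

Derivation:
Step 1: +6 fires, +2 burnt (F count now 6)
Step 2: +8 fires, +6 burnt (F count now 8)
Step 3: +2 fires, +8 burnt (F count now 2)
Step 4: +0 fires, +2 burnt (F count now 0)
Fire out after step 4
Initially T: 19, now '.': 27
Total burnt (originally-T cells now '.'): 16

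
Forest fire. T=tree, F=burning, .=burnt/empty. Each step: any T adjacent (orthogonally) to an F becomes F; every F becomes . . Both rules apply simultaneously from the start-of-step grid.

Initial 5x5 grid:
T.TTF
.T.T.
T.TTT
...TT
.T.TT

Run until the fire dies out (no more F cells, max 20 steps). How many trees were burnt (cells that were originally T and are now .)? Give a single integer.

Step 1: +1 fires, +1 burnt (F count now 1)
Step 2: +2 fires, +1 burnt (F count now 2)
Step 3: +1 fires, +2 burnt (F count now 1)
Step 4: +3 fires, +1 burnt (F count now 3)
Step 5: +2 fires, +3 burnt (F count now 2)
Step 6: +1 fires, +2 burnt (F count now 1)
Step 7: +0 fires, +1 burnt (F count now 0)
Fire out after step 7
Initially T: 14, now '.': 21
Total burnt (originally-T cells now '.'): 10

Answer: 10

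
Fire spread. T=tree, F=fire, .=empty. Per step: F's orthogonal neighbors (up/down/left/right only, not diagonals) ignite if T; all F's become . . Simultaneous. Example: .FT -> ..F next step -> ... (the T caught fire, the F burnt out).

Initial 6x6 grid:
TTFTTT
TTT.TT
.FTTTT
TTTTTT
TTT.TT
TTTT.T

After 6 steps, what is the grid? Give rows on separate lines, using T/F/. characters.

Step 1: 6 trees catch fire, 2 burn out
  TF.FTT
  TFF.TT
  ..FTTT
  TFTTTT
  TTT.TT
  TTTT.T
Step 2: 7 trees catch fire, 6 burn out
  F...FT
  F...TT
  ...FTT
  F.FTTT
  TFT.TT
  TTTT.T
Step 3: 7 trees catch fire, 7 burn out
  .....F
  ....FT
  ....FT
  ...FTT
  F.F.TT
  TFTT.T
Step 4: 5 trees catch fire, 7 burn out
  ......
  .....F
  .....F
  ....FT
  ....TT
  F.FT.T
Step 5: 3 trees catch fire, 5 burn out
  ......
  ......
  ......
  .....F
  ....FT
  ...F.T
Step 6: 1 trees catch fire, 3 burn out
  ......
  ......
  ......
  ......
  .....F
  .....T

......
......
......
......
.....F
.....T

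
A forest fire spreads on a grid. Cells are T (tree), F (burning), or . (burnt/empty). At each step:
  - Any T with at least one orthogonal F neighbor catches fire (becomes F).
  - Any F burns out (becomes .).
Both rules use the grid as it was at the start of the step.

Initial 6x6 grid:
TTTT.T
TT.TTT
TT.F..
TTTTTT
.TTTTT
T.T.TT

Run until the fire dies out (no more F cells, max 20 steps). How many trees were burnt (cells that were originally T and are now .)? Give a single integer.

Step 1: +2 fires, +1 burnt (F count now 2)
Step 2: +5 fires, +2 burnt (F count now 5)
Step 3: +6 fires, +5 burnt (F count now 6)
Step 4: +8 fires, +6 burnt (F count now 8)
Step 5: +4 fires, +8 burnt (F count now 4)
Step 6: +1 fires, +4 burnt (F count now 1)
Step 7: +0 fires, +1 burnt (F count now 0)
Fire out after step 7
Initially T: 27, now '.': 35
Total burnt (originally-T cells now '.'): 26

Answer: 26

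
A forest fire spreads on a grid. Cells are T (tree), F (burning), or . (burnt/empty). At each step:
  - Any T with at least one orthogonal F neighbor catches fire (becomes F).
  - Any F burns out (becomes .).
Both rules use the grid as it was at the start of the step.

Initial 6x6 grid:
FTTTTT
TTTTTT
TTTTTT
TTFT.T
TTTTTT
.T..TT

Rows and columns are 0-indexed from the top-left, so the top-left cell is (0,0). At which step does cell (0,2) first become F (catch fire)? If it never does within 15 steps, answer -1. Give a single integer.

Step 1: cell (0,2)='T' (+6 fires, +2 burnt)
Step 2: cell (0,2)='F' (+9 fires, +6 burnt)
  -> target ignites at step 2
Step 3: cell (0,2)='.' (+6 fires, +9 burnt)
Step 4: cell (0,2)='.' (+5 fires, +6 burnt)
Step 5: cell (0,2)='.' (+4 fires, +5 burnt)
Step 6: cell (0,2)='.' (+0 fires, +4 burnt)
  fire out at step 6

2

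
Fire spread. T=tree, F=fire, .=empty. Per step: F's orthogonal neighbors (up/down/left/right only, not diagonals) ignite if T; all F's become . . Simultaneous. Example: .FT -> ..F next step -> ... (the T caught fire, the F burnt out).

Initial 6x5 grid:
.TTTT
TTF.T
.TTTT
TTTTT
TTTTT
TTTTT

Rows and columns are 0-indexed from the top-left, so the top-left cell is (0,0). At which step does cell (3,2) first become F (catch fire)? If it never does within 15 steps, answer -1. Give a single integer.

Step 1: cell (3,2)='T' (+3 fires, +1 burnt)
Step 2: cell (3,2)='F' (+6 fires, +3 burnt)
  -> target ignites at step 2
Step 3: cell (3,2)='.' (+5 fires, +6 burnt)
Step 4: cell (3,2)='.' (+6 fires, +5 burnt)
Step 5: cell (3,2)='.' (+4 fires, +6 burnt)
Step 6: cell (3,2)='.' (+2 fires, +4 burnt)
Step 7: cell (3,2)='.' (+0 fires, +2 burnt)
  fire out at step 7

2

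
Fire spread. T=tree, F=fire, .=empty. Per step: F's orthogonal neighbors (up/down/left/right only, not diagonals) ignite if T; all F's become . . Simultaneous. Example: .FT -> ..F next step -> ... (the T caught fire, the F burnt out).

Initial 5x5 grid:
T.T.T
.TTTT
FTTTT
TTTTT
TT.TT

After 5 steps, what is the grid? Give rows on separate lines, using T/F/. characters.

Step 1: 2 trees catch fire, 1 burn out
  T.T.T
  .TTTT
  .FTTT
  FTTTT
  TT.TT
Step 2: 4 trees catch fire, 2 burn out
  T.T.T
  .FTTT
  ..FTT
  .FTTT
  FT.TT
Step 3: 4 trees catch fire, 4 burn out
  T.T.T
  ..FTT
  ...FT
  ..FTT
  .F.TT
Step 4: 4 trees catch fire, 4 burn out
  T.F.T
  ...FT
  ....F
  ...FT
  ...TT
Step 5: 3 trees catch fire, 4 burn out
  T...T
  ....F
  .....
  ....F
  ...FT

T...T
....F
.....
....F
...FT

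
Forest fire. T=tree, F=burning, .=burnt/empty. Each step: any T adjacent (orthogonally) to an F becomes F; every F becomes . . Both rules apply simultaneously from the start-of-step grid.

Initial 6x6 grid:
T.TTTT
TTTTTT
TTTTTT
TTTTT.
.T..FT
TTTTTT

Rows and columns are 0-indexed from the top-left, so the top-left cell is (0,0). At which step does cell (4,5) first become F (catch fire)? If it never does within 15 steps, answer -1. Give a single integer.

Step 1: cell (4,5)='F' (+3 fires, +1 burnt)
  -> target ignites at step 1
Step 2: cell (4,5)='.' (+4 fires, +3 burnt)
Step 3: cell (4,5)='.' (+5 fires, +4 burnt)
Step 4: cell (4,5)='.' (+6 fires, +5 burnt)
Step 5: cell (4,5)='.' (+7 fires, +6 burnt)
Step 6: cell (4,5)='.' (+3 fires, +7 burnt)
Step 7: cell (4,5)='.' (+1 fires, +3 burnt)
Step 8: cell (4,5)='.' (+1 fires, +1 burnt)
Step 9: cell (4,5)='.' (+0 fires, +1 burnt)
  fire out at step 9

1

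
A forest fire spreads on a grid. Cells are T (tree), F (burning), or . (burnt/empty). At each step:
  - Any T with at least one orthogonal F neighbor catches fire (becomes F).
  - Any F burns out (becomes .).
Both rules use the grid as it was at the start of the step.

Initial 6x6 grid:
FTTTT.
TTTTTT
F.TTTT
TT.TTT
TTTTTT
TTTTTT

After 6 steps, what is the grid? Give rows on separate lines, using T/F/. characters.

Step 1: 3 trees catch fire, 2 burn out
  .FTTT.
  FTTTTT
  ..TTTT
  FT.TTT
  TTTTTT
  TTTTTT
Step 2: 4 trees catch fire, 3 burn out
  ..FTT.
  .FTTTT
  ..TTTT
  .F.TTT
  FTTTTT
  TTTTTT
Step 3: 4 trees catch fire, 4 burn out
  ...FT.
  ..FTTT
  ..TTTT
  ...TTT
  .FTTTT
  FTTTTT
Step 4: 5 trees catch fire, 4 burn out
  ....F.
  ...FTT
  ..FTTT
  ...TTT
  ..FTTT
  .FTTTT
Step 5: 4 trees catch fire, 5 burn out
  ......
  ....FT
  ...FTT
  ...TTT
  ...FTT
  ..FTTT
Step 6: 5 trees catch fire, 4 burn out
  ......
  .....F
  ....FT
  ...FTT
  ....FT
  ...FTT

......
.....F
....FT
...FTT
....FT
...FTT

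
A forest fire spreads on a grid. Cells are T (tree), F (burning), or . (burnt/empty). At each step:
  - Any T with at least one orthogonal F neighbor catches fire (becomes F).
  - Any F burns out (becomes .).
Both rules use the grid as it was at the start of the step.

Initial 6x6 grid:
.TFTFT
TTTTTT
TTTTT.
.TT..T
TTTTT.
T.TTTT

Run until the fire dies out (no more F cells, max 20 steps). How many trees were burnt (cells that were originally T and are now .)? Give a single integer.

Answer: 26

Derivation:
Step 1: +5 fires, +2 burnt (F count now 5)
Step 2: +5 fires, +5 burnt (F count now 5)
Step 3: +4 fires, +5 burnt (F count now 4)
Step 4: +3 fires, +4 burnt (F count now 3)
Step 5: +3 fires, +3 burnt (F count now 3)
Step 6: +3 fires, +3 burnt (F count now 3)
Step 7: +2 fires, +3 burnt (F count now 2)
Step 8: +1 fires, +2 burnt (F count now 1)
Step 9: +0 fires, +1 burnt (F count now 0)
Fire out after step 9
Initially T: 27, now '.': 35
Total burnt (originally-T cells now '.'): 26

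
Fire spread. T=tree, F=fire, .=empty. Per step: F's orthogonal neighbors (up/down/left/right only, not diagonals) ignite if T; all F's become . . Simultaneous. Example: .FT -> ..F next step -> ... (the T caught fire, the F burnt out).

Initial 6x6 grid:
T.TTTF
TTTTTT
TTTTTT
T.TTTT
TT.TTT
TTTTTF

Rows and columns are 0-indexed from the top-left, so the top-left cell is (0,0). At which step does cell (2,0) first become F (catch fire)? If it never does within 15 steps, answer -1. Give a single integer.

Step 1: cell (2,0)='T' (+4 fires, +2 burnt)
Step 2: cell (2,0)='T' (+6 fires, +4 burnt)
Step 3: cell (2,0)='T' (+6 fires, +6 burnt)
Step 4: cell (2,0)='T' (+4 fires, +6 burnt)
Step 5: cell (2,0)='T' (+5 fires, +4 burnt)
Step 6: cell (2,0)='T' (+3 fires, +5 burnt)
Step 7: cell (2,0)='F' (+3 fires, +3 burnt)
  -> target ignites at step 7
Step 8: cell (2,0)='.' (+0 fires, +3 burnt)
  fire out at step 8

7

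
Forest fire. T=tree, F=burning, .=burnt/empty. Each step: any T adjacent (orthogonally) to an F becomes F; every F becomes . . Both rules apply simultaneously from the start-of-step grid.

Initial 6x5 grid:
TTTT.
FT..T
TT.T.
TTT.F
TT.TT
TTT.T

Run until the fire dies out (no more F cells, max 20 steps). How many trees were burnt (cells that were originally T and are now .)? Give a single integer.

Step 1: +4 fires, +2 burnt (F count now 4)
Step 2: +5 fires, +4 burnt (F count now 5)
Step 3: +3 fires, +5 burnt (F count now 3)
Step 4: +4 fires, +3 burnt (F count now 4)
Step 5: +1 fires, +4 burnt (F count now 1)
Step 6: +1 fires, +1 burnt (F count now 1)
Step 7: +0 fires, +1 burnt (F count now 0)
Fire out after step 7
Initially T: 20, now '.': 28
Total burnt (originally-T cells now '.'): 18

Answer: 18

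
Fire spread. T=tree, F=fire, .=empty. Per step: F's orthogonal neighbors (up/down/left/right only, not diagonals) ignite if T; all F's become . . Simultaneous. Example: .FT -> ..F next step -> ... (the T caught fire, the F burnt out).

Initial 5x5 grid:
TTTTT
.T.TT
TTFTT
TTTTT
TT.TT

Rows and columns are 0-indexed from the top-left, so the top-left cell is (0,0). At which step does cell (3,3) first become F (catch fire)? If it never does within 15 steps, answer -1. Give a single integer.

Step 1: cell (3,3)='T' (+3 fires, +1 burnt)
Step 2: cell (3,3)='F' (+6 fires, +3 burnt)
  -> target ignites at step 2
Step 3: cell (3,3)='.' (+7 fires, +6 burnt)
Step 4: cell (3,3)='.' (+5 fires, +7 burnt)
Step 5: cell (3,3)='.' (+0 fires, +5 burnt)
  fire out at step 5

2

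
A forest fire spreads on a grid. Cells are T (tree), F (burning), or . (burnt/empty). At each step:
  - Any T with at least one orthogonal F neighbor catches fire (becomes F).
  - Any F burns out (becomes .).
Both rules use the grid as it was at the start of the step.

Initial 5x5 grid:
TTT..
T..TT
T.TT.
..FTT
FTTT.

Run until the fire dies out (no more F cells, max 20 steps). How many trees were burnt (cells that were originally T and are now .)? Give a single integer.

Step 1: +4 fires, +2 burnt (F count now 4)
Step 2: +3 fires, +4 burnt (F count now 3)
Step 3: +1 fires, +3 burnt (F count now 1)
Step 4: +1 fires, +1 burnt (F count now 1)
Step 5: +0 fires, +1 burnt (F count now 0)
Fire out after step 5
Initially T: 14, now '.': 20
Total burnt (originally-T cells now '.'): 9

Answer: 9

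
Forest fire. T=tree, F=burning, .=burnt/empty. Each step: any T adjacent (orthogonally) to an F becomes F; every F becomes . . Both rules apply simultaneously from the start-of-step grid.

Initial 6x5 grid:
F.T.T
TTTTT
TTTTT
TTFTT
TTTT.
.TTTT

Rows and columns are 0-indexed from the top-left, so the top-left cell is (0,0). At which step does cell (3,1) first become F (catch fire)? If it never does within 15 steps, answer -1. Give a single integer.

Step 1: cell (3,1)='F' (+5 fires, +2 burnt)
  -> target ignites at step 1
Step 2: cell (3,1)='.' (+10 fires, +5 burnt)
Step 3: cell (3,1)='.' (+6 fires, +10 burnt)
Step 4: cell (3,1)='.' (+2 fires, +6 burnt)
Step 5: cell (3,1)='.' (+1 fires, +2 burnt)
Step 6: cell (3,1)='.' (+0 fires, +1 burnt)
  fire out at step 6

1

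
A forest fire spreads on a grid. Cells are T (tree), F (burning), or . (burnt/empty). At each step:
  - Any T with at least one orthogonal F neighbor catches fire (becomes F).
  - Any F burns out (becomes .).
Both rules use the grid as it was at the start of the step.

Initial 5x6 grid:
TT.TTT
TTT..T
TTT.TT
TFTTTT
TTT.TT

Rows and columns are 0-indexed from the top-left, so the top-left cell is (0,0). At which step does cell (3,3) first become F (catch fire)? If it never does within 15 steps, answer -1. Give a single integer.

Step 1: cell (3,3)='T' (+4 fires, +1 burnt)
Step 2: cell (3,3)='F' (+6 fires, +4 burnt)
  -> target ignites at step 2
Step 3: cell (3,3)='.' (+4 fires, +6 burnt)
Step 4: cell (3,3)='.' (+4 fires, +4 burnt)
Step 5: cell (3,3)='.' (+2 fires, +4 burnt)
Step 6: cell (3,3)='.' (+1 fires, +2 burnt)
Step 7: cell (3,3)='.' (+1 fires, +1 burnt)
Step 8: cell (3,3)='.' (+1 fires, +1 burnt)
Step 9: cell (3,3)='.' (+1 fires, +1 burnt)
Step 10: cell (3,3)='.' (+0 fires, +1 burnt)
  fire out at step 10

2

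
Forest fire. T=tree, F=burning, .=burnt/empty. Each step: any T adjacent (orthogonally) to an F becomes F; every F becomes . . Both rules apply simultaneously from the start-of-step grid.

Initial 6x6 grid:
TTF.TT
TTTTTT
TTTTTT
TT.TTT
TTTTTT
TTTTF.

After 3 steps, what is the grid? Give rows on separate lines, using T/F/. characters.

Step 1: 4 trees catch fire, 2 burn out
  TF..TT
  TTFTTT
  TTTTTT
  TT.TTT
  TTTTFT
  TTTF..
Step 2: 8 trees catch fire, 4 burn out
  F...TT
  TF.FTT
  TTFTTT
  TT.TFT
  TTTF.F
  TTF...
Step 3: 9 trees catch fire, 8 burn out
  ....TT
  F...FT
  TF.FFT
  TT.F.F
  TTF...
  TF....

....TT
F...FT
TF.FFT
TT.F.F
TTF...
TF....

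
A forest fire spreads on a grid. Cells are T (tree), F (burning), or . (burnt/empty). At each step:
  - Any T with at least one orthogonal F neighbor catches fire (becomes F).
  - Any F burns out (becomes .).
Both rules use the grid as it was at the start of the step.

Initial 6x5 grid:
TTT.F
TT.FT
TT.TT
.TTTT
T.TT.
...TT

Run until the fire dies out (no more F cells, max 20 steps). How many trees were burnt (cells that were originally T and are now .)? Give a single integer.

Step 1: +2 fires, +2 burnt (F count now 2)
Step 2: +2 fires, +2 burnt (F count now 2)
Step 3: +3 fires, +2 burnt (F count now 3)
Step 4: +3 fires, +3 burnt (F count now 3)
Step 5: +2 fires, +3 burnt (F count now 2)
Step 6: +2 fires, +2 burnt (F count now 2)
Step 7: +2 fires, +2 burnt (F count now 2)
Step 8: +2 fires, +2 burnt (F count now 2)
Step 9: +0 fires, +2 burnt (F count now 0)
Fire out after step 9
Initially T: 19, now '.': 29
Total burnt (originally-T cells now '.'): 18

Answer: 18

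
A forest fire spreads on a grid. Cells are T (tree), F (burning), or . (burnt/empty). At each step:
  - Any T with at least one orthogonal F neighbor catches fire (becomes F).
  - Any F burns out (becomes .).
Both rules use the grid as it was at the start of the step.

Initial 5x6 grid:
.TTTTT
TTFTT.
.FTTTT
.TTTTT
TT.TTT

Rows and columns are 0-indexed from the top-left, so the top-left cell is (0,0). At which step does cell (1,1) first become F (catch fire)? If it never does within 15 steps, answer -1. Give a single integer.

Step 1: cell (1,1)='F' (+5 fires, +2 burnt)
  -> target ignites at step 1
Step 2: cell (1,1)='.' (+7 fires, +5 burnt)
Step 3: cell (1,1)='.' (+4 fires, +7 burnt)
Step 4: cell (1,1)='.' (+4 fires, +4 burnt)
Step 5: cell (1,1)='.' (+2 fires, +4 burnt)
Step 6: cell (1,1)='.' (+1 fires, +2 burnt)
Step 7: cell (1,1)='.' (+0 fires, +1 burnt)
  fire out at step 7

1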